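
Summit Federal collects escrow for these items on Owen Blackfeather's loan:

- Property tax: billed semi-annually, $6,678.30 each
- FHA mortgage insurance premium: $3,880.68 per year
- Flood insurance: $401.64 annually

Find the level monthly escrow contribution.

Property tax: $6,678.30 × 2 = $13,356.60
FHA mortgage insurance premium: $3,880.68
Flood insurance: $401.64
Yearly total = $17,638.92
Per month = $17,638.92 / 12 = $1,469.91

$1,469.91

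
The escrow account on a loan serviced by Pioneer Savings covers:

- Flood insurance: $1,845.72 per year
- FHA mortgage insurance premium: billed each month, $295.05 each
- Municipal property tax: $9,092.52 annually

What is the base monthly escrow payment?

$1,206.57

Flood insurance: $1,845.72
FHA mortgage insurance premium: $295.05 × 12 = $3,540.60
Municipal property tax: $9,092.52
Combined annual = $14,478.84
Base monthly escrow = $14,478.84 ÷ 12 = $1,206.57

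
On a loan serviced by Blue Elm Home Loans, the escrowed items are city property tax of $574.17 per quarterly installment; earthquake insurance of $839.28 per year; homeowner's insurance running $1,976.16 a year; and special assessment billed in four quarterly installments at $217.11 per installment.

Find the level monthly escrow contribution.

City property tax — $574.17 × 4 = $2,296.68/yr
Earthquake insurance — $839.28/yr
Homeowner's insurance — $1,976.16/yr
Special assessment — $217.11 × 4 = $868.44/yr
Combined annual = $5,980.56
Base monthly escrow = $5,980.56 ÷ 12 = $498.38

$498.38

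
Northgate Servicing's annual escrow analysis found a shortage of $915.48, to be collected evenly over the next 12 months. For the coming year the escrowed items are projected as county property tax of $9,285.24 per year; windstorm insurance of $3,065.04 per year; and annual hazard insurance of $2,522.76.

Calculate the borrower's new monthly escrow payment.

County property tax: $9,285.24
Windstorm insurance: $3,065.04
Hazard insurance: $2,522.76
Total per year = $14,873.04
Monthly = $14,873.04 / 12 = $1,239.42
Monthly shortage recovery: $915.48 / 12 = $76.29
New monthly escrow = $1,239.42 + $76.29 = $1,315.71

$1,315.71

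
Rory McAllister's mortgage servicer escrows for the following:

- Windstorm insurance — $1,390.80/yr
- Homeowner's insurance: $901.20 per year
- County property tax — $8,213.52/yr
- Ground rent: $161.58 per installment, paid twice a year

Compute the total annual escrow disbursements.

Windstorm insurance = $1,390.80/yr
Homeowner's insurance = $901.20/yr
County property tax = $8,213.52/yr
Ground rent = $161.58 × 2 = $323.16/yr
Combined annual = $1,390.80 + $901.20 + $8,213.52 + $323.16 = $10,828.68

$10,828.68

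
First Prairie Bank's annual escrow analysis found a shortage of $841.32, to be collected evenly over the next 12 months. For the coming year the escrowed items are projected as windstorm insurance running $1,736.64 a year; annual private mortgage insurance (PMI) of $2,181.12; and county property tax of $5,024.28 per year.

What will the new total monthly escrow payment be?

Windstorm insurance: $1,736.64/yr
Private mortgage insurance (PMI): $2,181.12/yr
County property tax: $5,024.28/yr
Yearly total = $1,736.64 + $2,181.12 + $5,024.28 = $8,942.04
Base monthly escrow = $8,942.04 / 12 = $745.17
Shortage per month = $841.32 ÷ 12 = $70.11
New monthly escrow = $745.17 + $70.11 = $815.28

$815.28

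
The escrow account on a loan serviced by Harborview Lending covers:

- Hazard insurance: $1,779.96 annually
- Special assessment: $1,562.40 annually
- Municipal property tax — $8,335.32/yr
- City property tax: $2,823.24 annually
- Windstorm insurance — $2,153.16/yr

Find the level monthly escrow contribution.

Hazard insurance — $1,779.96 annually
Special assessment — $1,562.40 annually
Municipal property tax — $8,335.32 annually
City property tax — $2,823.24 annually
Windstorm insurance — $2,153.16 annually
Total per year = $1,779.96 + $1,562.40 + $8,335.32 + $2,823.24 + $2,153.16 = $16,654.08
Monthly escrow = $16,654.08 ÷ 12 = $1,387.84

$1,387.84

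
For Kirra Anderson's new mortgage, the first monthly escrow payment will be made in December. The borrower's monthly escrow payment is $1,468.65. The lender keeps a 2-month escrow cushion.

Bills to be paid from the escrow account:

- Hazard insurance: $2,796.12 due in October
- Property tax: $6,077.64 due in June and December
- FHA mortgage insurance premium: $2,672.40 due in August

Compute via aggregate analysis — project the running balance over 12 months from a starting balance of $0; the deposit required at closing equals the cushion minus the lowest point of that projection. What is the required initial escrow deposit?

Cushion = 2 × $1,468.65 = $2,937.30
Trial balance (start $0, +$1,468.65 each month, − disbursements):
  Dec: +$1,468.65 − $6,077.64 → -$4,608.99
  Jan: +$1,468.65 → -$3,140.34
  Feb: +$1,468.65 → -$1,671.69
  Mar: +$1,468.65 → -$203.04
  Apr: +$1,468.65 → $1,265.61
  May: +$1,468.65 → $2,734.26
  Jun: +$1,468.65 − $6,077.64 → -$1,874.73
  Jul: +$1,468.65 → -$406.08
  Aug: +$1,468.65 − $2,672.40 → -$1,609.83
  Sep: +$1,468.65 → -$141.18
  Oct: +$1,468.65 − $2,796.12 → -$1,468.65
  Nov: +$1,468.65 → $0.00
Lowest trial balance = -$4,608.99 (Dec)
Initial deposit = cushion − low point = $2,937.30 − (-$4,608.99) = $7,546.29

$7,546.29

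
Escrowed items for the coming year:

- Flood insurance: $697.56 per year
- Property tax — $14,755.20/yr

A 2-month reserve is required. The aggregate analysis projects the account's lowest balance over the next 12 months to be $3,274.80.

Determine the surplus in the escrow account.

Flood insurance — $697.56/yr
Property tax — $14,755.20/yr
Combined annual = $15,452.76
Base monthly escrow = $15,452.76 ÷ 12 = $1,287.73
Cushion = 2 × $1,287.73 = $2,575.46
Excess over cushion: $3,274.80 − $2,575.46 = $699.34

$699.34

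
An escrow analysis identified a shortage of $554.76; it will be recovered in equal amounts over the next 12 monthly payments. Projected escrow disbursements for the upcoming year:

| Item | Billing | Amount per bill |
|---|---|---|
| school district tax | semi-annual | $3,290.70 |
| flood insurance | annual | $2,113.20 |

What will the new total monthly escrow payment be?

$770.78

School district tax — $3,290.70 × 2 = $6,581.40 per year
Flood insurance — $2,113.20 per year
Yearly total = $6,581.40 + $2,113.20 = $8,694.60
Per month = $8,694.60 ÷ 12 = $724.55
Shortage per month = $554.76 / 12 = $46.23
Adjusted monthly = $724.55 + $46.23 = $770.78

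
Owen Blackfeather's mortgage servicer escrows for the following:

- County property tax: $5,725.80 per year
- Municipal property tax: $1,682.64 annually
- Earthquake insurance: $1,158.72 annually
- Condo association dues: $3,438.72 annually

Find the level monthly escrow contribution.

$1,000.49

County property tax — $5,725.80 annually
Municipal property tax — $1,682.64 annually
Earthquake insurance — $1,158.72 annually
Condo association dues — $3,438.72 annually
Total per year = $5,725.80 + $1,682.64 + $1,158.72 + $3,438.72 = $12,005.88
Per month = $12,005.88 / 12 = $1,000.49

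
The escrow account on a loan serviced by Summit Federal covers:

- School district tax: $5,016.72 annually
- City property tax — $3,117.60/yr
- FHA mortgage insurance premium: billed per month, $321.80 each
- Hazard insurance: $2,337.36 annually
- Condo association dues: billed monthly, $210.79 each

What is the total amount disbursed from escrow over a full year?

School district tax: $5,016.72/yr
City property tax: $3,117.60/yr
FHA mortgage insurance premium: $321.80 × 12 = $3,861.60/yr
Hazard insurance: $2,337.36/yr
Condo association dues: $210.79 × 12 = $2,529.48/yr
Total annual escrow = $16,862.76

$16,862.76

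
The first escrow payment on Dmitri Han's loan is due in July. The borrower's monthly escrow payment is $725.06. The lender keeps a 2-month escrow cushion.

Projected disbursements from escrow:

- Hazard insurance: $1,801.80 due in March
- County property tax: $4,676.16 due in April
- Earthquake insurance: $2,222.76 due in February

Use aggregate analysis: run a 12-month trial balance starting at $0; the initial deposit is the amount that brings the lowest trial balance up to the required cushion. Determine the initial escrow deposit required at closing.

$2,900.24

Cushion = 2 × $725.06 = $1,450.12
Trial balance (start $0, +$725.06 each month, − disbursements):
  Jul: +$725.06 → $725.06
  Aug: +$725.06 → $1,450.12
  Sep: +$725.06 → $2,175.18
  Oct: +$725.06 → $2,900.24
  Nov: +$725.06 → $3,625.30
  Dec: +$725.06 → $4,350.36
  Jan: +$725.06 → $5,075.42
  Feb: +$725.06 − $2,222.76 → $3,577.72
  Mar: +$725.06 − $1,801.80 → $2,500.98
  Apr: +$725.06 − $4,676.16 → -$1,450.12
  May: +$725.06 → -$725.06
  Jun: +$725.06 → $0.00
Lowest trial balance = -$1,450.12 (Apr)
Initial deposit = cushion − low point = $1,450.12 − (-$1,450.12) = $2,900.24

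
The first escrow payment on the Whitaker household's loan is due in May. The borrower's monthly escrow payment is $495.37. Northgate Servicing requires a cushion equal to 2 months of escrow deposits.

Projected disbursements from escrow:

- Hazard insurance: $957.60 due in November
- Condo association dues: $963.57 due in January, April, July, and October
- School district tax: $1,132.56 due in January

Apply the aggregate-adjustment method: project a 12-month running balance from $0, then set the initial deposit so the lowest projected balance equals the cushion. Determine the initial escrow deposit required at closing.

$1,513.28

Cushion = 2 × $495.37 = $990.74
Trial balance (start $0, +$495.37 each month, − disbursements):
  May: +$495.37 → $495.37
  Jun: +$495.37 → $990.74
  Jul: +$495.37 − $963.57 → $522.54
  Aug: +$495.37 → $1,017.91
  Sep: +$495.37 → $1,513.28
  Oct: +$495.37 − $963.57 → $1,045.08
  Nov: +$495.37 − $957.60 → $582.85
  Dec: +$495.37 → $1,078.22
  Jan: +$495.37 − $2,096.13 → -$522.54
  Feb: +$495.37 → -$27.17
  Mar: +$495.37 → $468.20
  Apr: +$495.37 − $963.57 → $0.00
Lowest trial balance = -$522.54 (Jan)
Initial deposit = cushion − low point = $990.74 − (-$522.54) = $1,513.28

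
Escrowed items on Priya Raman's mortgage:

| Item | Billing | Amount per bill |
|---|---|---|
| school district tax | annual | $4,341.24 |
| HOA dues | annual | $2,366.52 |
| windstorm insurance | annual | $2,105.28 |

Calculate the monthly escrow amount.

$734.42

School district tax = $4,341.24/yr
HOA dues = $2,366.52/yr
Windstorm insurance = $2,105.28/yr
Total annual escrow = $8,813.04
Base monthly escrow = $8,813.04 ÷ 12 = $734.42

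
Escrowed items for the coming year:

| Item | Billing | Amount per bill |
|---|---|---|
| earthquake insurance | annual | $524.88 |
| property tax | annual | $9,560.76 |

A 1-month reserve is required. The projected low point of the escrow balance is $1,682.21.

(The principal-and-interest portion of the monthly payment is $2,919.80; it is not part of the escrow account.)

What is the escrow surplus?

Earthquake insurance: $524.88
Property tax: $9,560.76
Total per year = $10,085.64
Per month = $10,085.64 / 12 = $840.47
Cushion = 1 × $840.47 = $840.47
Excess over cushion: $1,682.21 − $840.47 = $841.74

$841.74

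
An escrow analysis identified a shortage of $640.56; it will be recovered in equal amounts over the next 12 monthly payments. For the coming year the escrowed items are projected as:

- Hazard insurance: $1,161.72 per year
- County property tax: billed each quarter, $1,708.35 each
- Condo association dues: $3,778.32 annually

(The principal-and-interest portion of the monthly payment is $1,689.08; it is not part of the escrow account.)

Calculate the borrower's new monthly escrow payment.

Hazard insurance — $1,161.72 per year
County property tax — $1,708.35 × 4 = $6,833.40 per year
Condo association dues — $3,778.32 per year
Total per year = $1,161.72 + $6,833.40 + $3,778.32 = $11,773.44
Per month = $11,773.44 ÷ 12 = $981.12
Shortage spread = $640.56 ÷ 12 = $53.38/mo
Adjusted monthly = $981.12 + $53.38 = $1,034.50

$1,034.50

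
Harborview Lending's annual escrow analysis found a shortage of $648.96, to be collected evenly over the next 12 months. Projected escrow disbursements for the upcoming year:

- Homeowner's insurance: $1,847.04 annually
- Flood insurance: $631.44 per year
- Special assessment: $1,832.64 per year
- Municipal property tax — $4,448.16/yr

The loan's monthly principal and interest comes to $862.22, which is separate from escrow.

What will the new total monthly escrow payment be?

Homeowner's insurance = $1,847.04 annually
Flood insurance = $631.44 annually
Special assessment = $1,832.64 annually
Municipal property tax = $4,448.16 annually
Total annual escrow = $8,759.28
Per month = $8,759.28 ÷ 12 = $729.94
Monthly shortage recovery: $648.96 / 12 = $54.08
Adjusted monthly = $729.94 + $54.08 = $784.02

$784.02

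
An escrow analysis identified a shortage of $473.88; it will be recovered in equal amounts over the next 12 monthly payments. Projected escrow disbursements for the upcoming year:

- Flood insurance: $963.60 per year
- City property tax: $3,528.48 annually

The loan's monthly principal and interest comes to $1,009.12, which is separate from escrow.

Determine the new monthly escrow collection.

Flood insurance = $963.60
City property tax = $3,528.48
Total annual escrow = $4,492.08
Per month = $4,492.08 / 12 = $374.34
Shortage per month = $473.88 / 12 = $39.49
Adjusted monthly = $374.34 + $39.49 = $413.83

$413.83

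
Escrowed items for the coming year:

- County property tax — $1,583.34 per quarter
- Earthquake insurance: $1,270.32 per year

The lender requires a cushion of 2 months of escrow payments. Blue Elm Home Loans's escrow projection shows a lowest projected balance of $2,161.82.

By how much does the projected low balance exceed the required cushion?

$894.54

County property tax: $1,583.34 × 4 = $6,333.36 per year
Earthquake insurance: $1,270.32 per year
Combined annual = $6,333.36 + $1,270.32 = $7,603.68
Monthly escrow = $7,603.68 ÷ 12 = $633.64
Required reserve = 2 × $633.64 = $1,267.28
Excess over cushion: $2,161.82 − $1,267.28 = $894.54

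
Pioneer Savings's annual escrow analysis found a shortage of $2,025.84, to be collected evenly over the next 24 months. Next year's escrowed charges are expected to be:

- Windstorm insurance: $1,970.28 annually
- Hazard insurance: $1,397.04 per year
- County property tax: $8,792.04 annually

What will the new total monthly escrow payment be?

$1,097.69

Windstorm insurance — $1,970.28 annually
Hazard insurance — $1,397.04 annually
County property tax — $8,792.04 annually
Total annual escrow = $1,970.28 + $1,397.04 + $8,792.04 = $12,159.36
Monthly = $12,159.36 / 12 = $1,013.28
Shortage spread = $2,025.84 / 24 = $84.41/mo
New monthly escrow = $1,013.28 + $84.41 = $1,097.69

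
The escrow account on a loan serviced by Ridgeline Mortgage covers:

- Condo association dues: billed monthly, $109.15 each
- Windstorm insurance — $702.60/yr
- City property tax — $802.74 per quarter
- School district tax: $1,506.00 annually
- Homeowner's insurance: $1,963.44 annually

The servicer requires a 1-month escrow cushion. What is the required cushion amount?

$724.40

Condo association dues: $109.15 × 12 = $1,309.80
Windstorm insurance: $702.60
City property tax: $802.74 × 4 = $3,210.96
School district tax: $1,506.00
Homeowner's insurance: $1,963.44
Yearly total = $8,692.80
Monthly = $8,692.80 ÷ 12 = $724.40
Cushion = 1 × $724.40 = $724.40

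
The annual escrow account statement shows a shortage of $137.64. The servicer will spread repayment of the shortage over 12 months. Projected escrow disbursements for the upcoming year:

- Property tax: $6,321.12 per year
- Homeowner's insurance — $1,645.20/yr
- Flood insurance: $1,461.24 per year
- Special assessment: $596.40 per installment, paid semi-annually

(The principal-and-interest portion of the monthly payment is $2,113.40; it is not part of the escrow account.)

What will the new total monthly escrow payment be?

$896.50

Property tax: $6,321.12
Homeowner's insurance: $1,645.20
Flood insurance: $1,461.24
Special assessment: $596.40 × 2 = $1,192.80
Yearly total = $6,321.12 + $1,645.20 + $1,461.24 + $1,192.80 = $10,620.36
Monthly escrow = $10,620.36 / 12 = $885.03
Monthly shortage recovery: $137.64 / 12 = $11.47
Adjusted monthly = $885.03 + $11.47 = $896.50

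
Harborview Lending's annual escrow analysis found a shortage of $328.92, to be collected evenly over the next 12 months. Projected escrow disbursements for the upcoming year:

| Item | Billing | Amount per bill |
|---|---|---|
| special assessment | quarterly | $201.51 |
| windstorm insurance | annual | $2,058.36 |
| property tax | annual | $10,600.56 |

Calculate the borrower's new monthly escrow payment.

Special assessment — $201.51 × 4 = $806.04
Windstorm insurance — $2,058.36
Property tax — $10,600.56
Total per year = $806.04 + $2,058.36 + $10,600.56 = $13,464.96
Monthly = $13,464.96 / 12 = $1,122.08
Shortage spread = $328.92 / 12 = $27.41/mo
Adjusted monthly = $1,122.08 + $27.41 = $1,149.49

$1,149.49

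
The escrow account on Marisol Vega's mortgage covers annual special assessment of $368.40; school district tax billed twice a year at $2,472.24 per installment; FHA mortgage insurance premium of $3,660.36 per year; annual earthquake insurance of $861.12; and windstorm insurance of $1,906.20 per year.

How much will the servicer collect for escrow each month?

Special assessment: $368.40 per year
School district tax: $2,472.24 × 2 = $4,944.48 per year
FHA mortgage insurance premium: $3,660.36 per year
Earthquake insurance: $861.12 per year
Windstorm insurance: $1,906.20 per year
Annual escrow total = $368.40 + $4,944.48 + $3,660.36 + $861.12 + $1,906.20 = $11,740.56
Per month = $11,740.56 ÷ 12 = $978.38

$978.38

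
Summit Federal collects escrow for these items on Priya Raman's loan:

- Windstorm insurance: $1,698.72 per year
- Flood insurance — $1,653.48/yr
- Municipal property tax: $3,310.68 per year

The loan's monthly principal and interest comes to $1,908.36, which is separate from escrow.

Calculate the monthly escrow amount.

$555.24

Windstorm insurance — $1,698.72 per year
Flood insurance — $1,653.48 per year
Municipal property tax — $3,310.68 per year
Total annual escrow = $1,698.72 + $1,653.48 + $3,310.68 = $6,662.88
Monthly = $6,662.88 ÷ 12 = $555.24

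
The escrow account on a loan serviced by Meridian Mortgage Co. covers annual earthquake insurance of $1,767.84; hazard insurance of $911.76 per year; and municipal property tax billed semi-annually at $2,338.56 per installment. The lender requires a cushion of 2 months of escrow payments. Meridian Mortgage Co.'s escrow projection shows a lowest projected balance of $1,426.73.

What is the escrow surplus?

$200.61

Earthquake insurance — $1,767.84 per year
Hazard insurance — $911.76 per year
Municipal property tax — $2,338.56 × 2 = $4,677.12 per year
Total annual escrow = $1,767.84 + $911.76 + $4,677.12 = $7,356.72
Per month = $7,356.72 ÷ 12 = $613.06
Required reserve = 2 × $613.06 = $1,226.12
Surplus = $1,426.73 − $1,226.12 = $200.61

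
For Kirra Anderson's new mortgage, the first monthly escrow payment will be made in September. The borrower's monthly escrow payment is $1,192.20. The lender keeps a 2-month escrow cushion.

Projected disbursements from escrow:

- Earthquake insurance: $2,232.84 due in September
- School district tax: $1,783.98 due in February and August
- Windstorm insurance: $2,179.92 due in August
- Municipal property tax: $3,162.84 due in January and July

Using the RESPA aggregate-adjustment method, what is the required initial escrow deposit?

Cushion = 2 × $1,192.20 = $2,384.40
Trial balance (start $0, +$1,192.20 each month, − disbursements):
  Sep: +$1,192.20 − $2,232.84 → -$1,040.64
  Oct: +$1,192.20 → $151.56
  Nov: +$1,192.20 → $1,343.76
  Dec: +$1,192.20 → $2,535.96
  Jan: +$1,192.20 − $3,162.84 → $565.32
  Feb: +$1,192.20 − $1,783.98 → -$26.46
  Mar: +$1,192.20 → $1,165.74
  Apr: +$1,192.20 → $2,357.94
  May: +$1,192.20 → $3,550.14
  Jun: +$1,192.20 → $4,742.34
  Jul: +$1,192.20 − $3,162.84 → $2,771.70
  Aug: +$1,192.20 − $3,963.90 → $0.00
Lowest trial balance = -$1,040.64 (Sep)
Initial deposit = cushion − low point = $2,384.40 − (-$1,040.64) = $3,425.04

$3,425.04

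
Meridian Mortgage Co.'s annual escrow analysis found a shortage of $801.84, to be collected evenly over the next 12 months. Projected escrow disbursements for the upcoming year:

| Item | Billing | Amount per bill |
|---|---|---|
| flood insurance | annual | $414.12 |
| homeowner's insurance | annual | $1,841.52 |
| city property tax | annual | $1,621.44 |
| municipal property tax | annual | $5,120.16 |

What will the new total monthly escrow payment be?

Flood insurance = $414.12
Homeowner's insurance = $1,841.52
City property tax = $1,621.44
Municipal property tax = $5,120.16
Annual escrow total = $8,997.24
Monthly escrow = $8,997.24 / 12 = $749.77
Shortage per month = $801.84 ÷ 12 = $66.82
New monthly escrow = $749.77 + $66.82 = $816.59

$816.59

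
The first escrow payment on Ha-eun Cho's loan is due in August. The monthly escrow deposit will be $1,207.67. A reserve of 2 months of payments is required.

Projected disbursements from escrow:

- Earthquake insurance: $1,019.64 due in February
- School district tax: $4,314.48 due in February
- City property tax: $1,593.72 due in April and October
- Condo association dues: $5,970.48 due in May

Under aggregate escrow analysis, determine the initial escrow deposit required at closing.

$4,830.68

Cushion = 2 × $1,207.67 = $2,415.34
Trial balance (start $0, +$1,207.67 each month, − disbursements):
  Aug: +$1,207.67 → $1,207.67
  Sep: +$1,207.67 → $2,415.34
  Oct: +$1,207.67 − $1,593.72 → $2,029.29
  Nov: +$1,207.67 → $3,236.96
  Dec: +$1,207.67 → $4,444.63
  Jan: +$1,207.67 → $5,652.30
  Feb: +$1,207.67 − $5,334.12 → $1,525.85
  Mar: +$1,207.67 → $2,733.52
  Apr: +$1,207.67 − $1,593.72 → $2,347.47
  May: +$1,207.67 − $5,970.48 → -$2,415.34
  Jun: +$1,207.67 → -$1,207.67
  Jul: +$1,207.67 → $0.00
Lowest trial balance = -$2,415.34 (May)
Initial deposit = cushion − low point = $2,415.34 − (-$2,415.34) = $4,830.68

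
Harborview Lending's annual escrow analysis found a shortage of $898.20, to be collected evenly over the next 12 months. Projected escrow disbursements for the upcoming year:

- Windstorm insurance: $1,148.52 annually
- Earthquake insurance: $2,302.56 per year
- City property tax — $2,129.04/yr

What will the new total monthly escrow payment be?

Windstorm insurance: $1,148.52
Earthquake insurance: $2,302.56
City property tax: $2,129.04
Combined annual = $1,148.52 + $2,302.56 + $2,129.04 = $5,580.12
Monthly escrow = $5,580.12 / 12 = $465.01
Shortage spread = $898.20 / 12 = $74.85/mo
New monthly escrow = $465.01 + $74.85 = $539.86

$539.86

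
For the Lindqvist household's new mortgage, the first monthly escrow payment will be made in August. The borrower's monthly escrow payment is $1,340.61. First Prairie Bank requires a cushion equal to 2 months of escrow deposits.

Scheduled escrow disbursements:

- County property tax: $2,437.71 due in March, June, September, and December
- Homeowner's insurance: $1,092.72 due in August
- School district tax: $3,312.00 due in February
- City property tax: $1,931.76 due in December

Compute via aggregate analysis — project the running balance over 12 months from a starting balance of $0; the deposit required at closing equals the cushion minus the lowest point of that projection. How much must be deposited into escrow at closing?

$5,605.95

Cushion = 2 × $1,340.61 = $2,681.22
Trial balance (start $0, +$1,340.61 each month, − disbursements):
  Aug: +$1,340.61 − $1,092.72 → $247.89
  Sep: +$1,340.61 − $2,437.71 → -$849.21
  Oct: +$1,340.61 → $491.40
  Nov: +$1,340.61 → $1,832.01
  Dec: +$1,340.61 − $4,369.47 → -$1,196.85
  Jan: +$1,340.61 → $143.76
  Feb: +$1,340.61 − $3,312.00 → -$1,827.63
  Mar: +$1,340.61 − $2,437.71 → -$2,924.73
  Apr: +$1,340.61 → -$1,584.12
  May: +$1,340.61 → -$243.51
  Jun: +$1,340.61 − $2,437.71 → -$1,340.61
  Jul: +$1,340.61 → $0.00
Lowest trial balance = -$2,924.73 (Mar)
Initial deposit = cushion − low point = $2,681.22 − (-$2,924.73) = $5,605.95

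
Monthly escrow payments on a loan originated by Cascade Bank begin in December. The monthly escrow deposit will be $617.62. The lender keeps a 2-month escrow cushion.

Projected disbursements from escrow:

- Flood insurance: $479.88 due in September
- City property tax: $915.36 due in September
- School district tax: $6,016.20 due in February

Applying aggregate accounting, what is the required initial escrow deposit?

$5,398.58

Cushion = 2 × $617.62 = $1,235.24
Trial balance (start $0, +$617.62 each month, − disbursements):
  Dec: +$617.62 → $617.62
  Jan: +$617.62 → $1,235.24
  Feb: +$617.62 − $6,016.20 → -$4,163.34
  Mar: +$617.62 → -$3,545.72
  Apr: +$617.62 → -$2,928.10
  May: +$617.62 → -$2,310.48
  Jun: +$617.62 → -$1,692.86
  Jul: +$617.62 → -$1,075.24
  Aug: +$617.62 → -$457.62
  Sep: +$617.62 − $1,395.24 → -$1,235.24
  Oct: +$617.62 → -$617.62
  Nov: +$617.62 → $0.00
Lowest trial balance = -$4,163.34 (Feb)
Initial deposit = cushion − low point = $1,235.24 − (-$4,163.34) = $5,398.58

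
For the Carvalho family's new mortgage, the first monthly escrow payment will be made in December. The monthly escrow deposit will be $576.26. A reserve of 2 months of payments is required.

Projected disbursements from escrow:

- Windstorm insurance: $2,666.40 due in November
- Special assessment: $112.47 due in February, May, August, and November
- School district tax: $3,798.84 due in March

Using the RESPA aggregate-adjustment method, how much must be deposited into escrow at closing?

$2,758.79

Cushion = 2 × $576.26 = $1,152.52
Trial balance (start $0, +$576.26 each month, − disbursements):
  Dec: +$576.26 → $576.26
  Jan: +$576.26 → $1,152.52
  Feb: +$576.26 − $112.47 → $1,616.31
  Mar: +$576.26 − $3,798.84 → -$1,606.27
  Apr: +$576.26 → -$1,030.01
  May: +$576.26 − $112.47 → -$566.22
  Jun: +$576.26 → $10.04
  Jul: +$576.26 → $586.30
  Aug: +$576.26 − $112.47 → $1,050.09
  Sep: +$576.26 → $1,626.35
  Oct: +$576.26 → $2,202.61
  Nov: +$576.26 − $2,778.87 → $0.00
Lowest trial balance = -$1,606.27 (Mar)
Initial deposit = cushion − low point = $1,152.52 − (-$1,606.27) = $2,758.79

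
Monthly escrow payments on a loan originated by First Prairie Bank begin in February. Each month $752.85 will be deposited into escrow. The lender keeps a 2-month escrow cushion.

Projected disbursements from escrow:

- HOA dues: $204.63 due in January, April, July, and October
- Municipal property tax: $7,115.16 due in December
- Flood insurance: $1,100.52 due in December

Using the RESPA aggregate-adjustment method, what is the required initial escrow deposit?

Cushion = 2 × $752.85 = $1,505.70
Trial balance (start $0, +$752.85 each month, − disbursements):
  Feb: +$752.85 → $752.85
  Mar: +$752.85 → $1,505.70
  Apr: +$752.85 − $204.63 → $2,053.92
  May: +$752.85 → $2,806.77
  Jun: +$752.85 → $3,559.62
  Jul: +$752.85 − $204.63 → $4,107.84
  Aug: +$752.85 → $4,860.69
  Sep: +$752.85 → $5,613.54
  Oct: +$752.85 − $204.63 → $6,161.76
  Nov: +$752.85 → $6,914.61
  Dec: +$752.85 − $8,215.68 → -$548.22
  Jan: +$752.85 − $204.63 → $0.00
Lowest trial balance = -$548.22 (Dec)
Initial deposit = cushion − low point = $1,505.70 − (-$548.22) = $2,053.92

$2,053.92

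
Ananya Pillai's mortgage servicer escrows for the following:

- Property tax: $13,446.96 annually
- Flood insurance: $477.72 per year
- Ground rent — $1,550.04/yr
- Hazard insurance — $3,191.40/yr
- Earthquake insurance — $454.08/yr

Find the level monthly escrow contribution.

Property tax: $13,446.96 per year
Flood insurance: $477.72 per year
Ground rent: $1,550.04 per year
Hazard insurance: $3,191.40 per year
Earthquake insurance: $454.08 per year
Combined annual = $13,446.96 + $477.72 + $1,550.04 + $3,191.40 + $454.08 = $19,120.20
Monthly escrow = $19,120.20 ÷ 12 = $1,593.35

$1,593.35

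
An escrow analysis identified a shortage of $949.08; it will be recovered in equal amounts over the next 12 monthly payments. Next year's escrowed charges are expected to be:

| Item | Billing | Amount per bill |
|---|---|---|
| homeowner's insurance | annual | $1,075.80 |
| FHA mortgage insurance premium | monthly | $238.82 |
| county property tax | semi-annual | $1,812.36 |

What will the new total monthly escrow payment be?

Homeowner's insurance = $1,075.80
FHA mortgage insurance premium = $238.82 × 12 = $2,865.84
County property tax = $1,812.36 × 2 = $3,624.72
Combined annual = $1,075.80 + $2,865.84 + $3,624.72 = $7,566.36
Base monthly escrow = $7,566.36 / 12 = $630.53
Shortage per month = $949.08 / 12 = $79.09
Adjusted monthly = $630.53 + $79.09 = $709.62

$709.62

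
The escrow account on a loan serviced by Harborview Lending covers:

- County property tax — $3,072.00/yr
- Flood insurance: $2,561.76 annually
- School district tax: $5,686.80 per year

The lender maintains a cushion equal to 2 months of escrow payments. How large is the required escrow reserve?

County property tax — $3,072.00 per year
Flood insurance — $2,561.76 per year
School district tax — $5,686.80 per year
Yearly total = $11,320.56
Monthly escrow = $11,320.56 ÷ 12 = $943.38
Reserve = 2 × $943.38 = $1,886.76

$1,886.76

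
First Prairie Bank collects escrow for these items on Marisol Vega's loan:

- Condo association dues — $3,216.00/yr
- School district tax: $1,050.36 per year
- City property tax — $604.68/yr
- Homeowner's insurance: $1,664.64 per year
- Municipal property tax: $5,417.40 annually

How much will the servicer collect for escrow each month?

Condo association dues — $3,216.00 per year
School district tax — $1,050.36 per year
City property tax — $604.68 per year
Homeowner's insurance — $1,664.64 per year
Municipal property tax — $5,417.40 per year
Yearly total = $11,953.08
Monthly escrow = $11,953.08 ÷ 12 = $996.09

$996.09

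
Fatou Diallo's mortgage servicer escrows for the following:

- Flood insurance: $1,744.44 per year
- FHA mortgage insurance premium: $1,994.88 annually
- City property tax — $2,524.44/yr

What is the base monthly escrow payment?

$521.98

Flood insurance — $1,744.44
FHA mortgage insurance premium — $1,994.88
City property tax — $2,524.44
Total per year = $6,263.76
Base monthly escrow = $6,263.76 ÷ 12 = $521.98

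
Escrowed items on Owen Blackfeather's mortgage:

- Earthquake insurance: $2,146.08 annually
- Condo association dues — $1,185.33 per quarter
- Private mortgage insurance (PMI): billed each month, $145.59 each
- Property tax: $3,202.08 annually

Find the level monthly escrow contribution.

$986.38

Earthquake insurance: $2,146.08 annually
Condo association dues: $1,185.33 × 4 = $4,741.32 annually
Private mortgage insurance (PMI): $145.59 × 12 = $1,747.08 annually
Property tax: $3,202.08 annually
Annual escrow total = $2,146.08 + $4,741.32 + $1,747.08 + $3,202.08 = $11,836.56
Base monthly escrow = $11,836.56 ÷ 12 = $986.38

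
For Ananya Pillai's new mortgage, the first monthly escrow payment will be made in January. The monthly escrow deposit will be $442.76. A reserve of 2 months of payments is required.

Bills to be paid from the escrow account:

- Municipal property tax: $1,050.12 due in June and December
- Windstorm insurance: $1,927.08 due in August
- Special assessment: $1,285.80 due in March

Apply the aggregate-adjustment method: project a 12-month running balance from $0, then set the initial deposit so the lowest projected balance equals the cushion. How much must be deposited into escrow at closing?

$1,606.44

Cushion = 2 × $442.76 = $885.52
Trial balance (start $0, +$442.76 each month, − disbursements):
  Jan: +$442.76 → $442.76
  Feb: +$442.76 → $885.52
  Mar: +$442.76 − $1,285.80 → $42.48
  Apr: +$442.76 → $485.24
  May: +$442.76 → $928.00
  Jun: +$442.76 − $1,050.12 → $320.64
  Jul: +$442.76 → $763.40
  Aug: +$442.76 − $1,927.08 → -$720.92
  Sep: +$442.76 → -$278.16
  Oct: +$442.76 → $164.60
  Nov: +$442.76 → $607.36
  Dec: +$442.76 − $1,050.12 → $0.00
Lowest trial balance = -$720.92 (Aug)
Initial deposit = cushion − low point = $885.52 − (-$720.92) = $1,606.44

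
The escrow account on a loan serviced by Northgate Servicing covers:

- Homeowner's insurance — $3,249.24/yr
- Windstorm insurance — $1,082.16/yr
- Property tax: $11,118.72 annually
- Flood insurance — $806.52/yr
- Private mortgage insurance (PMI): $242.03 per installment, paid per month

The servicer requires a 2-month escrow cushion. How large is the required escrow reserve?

Homeowner's insurance — $3,249.24 annually
Windstorm insurance — $1,082.16 annually
Property tax — $11,118.72 annually
Flood insurance — $806.52 annually
Private mortgage insurance (PMI) — $242.03 × 12 = $2,904.36 annually
Total per year = $3,249.24 + $1,082.16 + $11,118.72 + $806.52 + $2,904.36 = $19,161.00
Per month = $19,161.00 ÷ 12 = $1,596.75
Reserve = 2 × $1,596.75 = $3,193.50

$3,193.50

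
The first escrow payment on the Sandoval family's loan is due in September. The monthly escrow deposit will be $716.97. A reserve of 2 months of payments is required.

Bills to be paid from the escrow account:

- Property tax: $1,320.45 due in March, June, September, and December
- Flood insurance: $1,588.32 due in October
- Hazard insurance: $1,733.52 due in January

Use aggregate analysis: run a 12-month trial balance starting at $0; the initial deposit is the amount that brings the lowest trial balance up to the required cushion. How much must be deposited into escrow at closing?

Cushion = 2 × $716.97 = $1,433.94
Trial balance (start $0, +$716.97 each month, − disbursements):
  Sep: +$716.97 − $1,320.45 → -$603.48
  Oct: +$716.97 − $1,588.32 → -$1,474.83
  Nov: +$716.97 → -$757.86
  Dec: +$716.97 − $1,320.45 → -$1,361.34
  Jan: +$716.97 − $1,733.52 → -$2,377.89
  Feb: +$716.97 → -$1,660.92
  Mar: +$716.97 − $1,320.45 → -$2,264.40
  Apr: +$716.97 → -$1,547.43
  May: +$716.97 → -$830.46
  Jun: +$716.97 − $1,320.45 → -$1,433.94
  Jul: +$716.97 → -$716.97
  Aug: +$716.97 → $0.00
Lowest trial balance = -$2,377.89 (Jan)
Initial deposit = cushion − low point = $1,433.94 − (-$2,377.89) = $3,811.83

$3,811.83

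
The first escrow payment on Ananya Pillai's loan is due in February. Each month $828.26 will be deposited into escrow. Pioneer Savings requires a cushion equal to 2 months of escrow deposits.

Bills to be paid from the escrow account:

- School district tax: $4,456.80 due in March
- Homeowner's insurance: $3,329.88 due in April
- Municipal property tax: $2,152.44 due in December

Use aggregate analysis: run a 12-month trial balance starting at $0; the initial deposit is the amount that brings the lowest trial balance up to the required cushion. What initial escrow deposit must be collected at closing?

Cushion = 2 × $828.26 = $1,656.52
Trial balance (start $0, +$828.26 each month, − disbursements):
  Feb: +$828.26 → $828.26
  Mar: +$828.26 − $4,456.80 → -$2,800.28
  Apr: +$828.26 − $3,329.88 → -$5,301.90
  May: +$828.26 → -$4,473.64
  Jun: +$828.26 → -$3,645.38
  Jul: +$828.26 → -$2,817.12
  Aug: +$828.26 → -$1,988.86
  Sep: +$828.26 → -$1,160.60
  Oct: +$828.26 → -$332.34
  Nov: +$828.26 → $495.92
  Dec: +$828.26 − $2,152.44 → -$828.26
  Jan: +$828.26 → $0.00
Lowest trial balance = -$5,301.90 (Apr)
Initial deposit = cushion − low point = $1,656.52 − (-$5,301.90) = $6,958.42

$6,958.42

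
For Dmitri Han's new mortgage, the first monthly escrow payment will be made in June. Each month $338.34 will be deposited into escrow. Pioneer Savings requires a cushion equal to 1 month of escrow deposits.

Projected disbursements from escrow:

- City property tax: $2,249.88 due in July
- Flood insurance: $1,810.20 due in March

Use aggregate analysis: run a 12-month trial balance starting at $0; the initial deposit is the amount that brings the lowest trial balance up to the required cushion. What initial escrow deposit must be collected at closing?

Cushion = 1 × $338.34 = $338.34
Trial balance (start $0, +$338.34 each month, − disbursements):
  Jun: +$338.34 → $338.34
  Jul: +$338.34 − $2,249.88 → -$1,573.20
  Aug: +$338.34 → -$1,234.86
  Sep: +$338.34 → -$896.52
  Oct: +$338.34 → -$558.18
  Nov: +$338.34 → -$219.84
  Dec: +$338.34 → $118.50
  Jan: +$338.34 → $456.84
  Feb: +$338.34 → $795.18
  Mar: +$338.34 − $1,810.20 → -$676.68
  Apr: +$338.34 → -$338.34
  May: +$338.34 → $0.00
Lowest trial balance = -$1,573.20 (Jul)
Initial deposit = cushion − low point = $338.34 − (-$1,573.20) = $1,911.54

$1,911.54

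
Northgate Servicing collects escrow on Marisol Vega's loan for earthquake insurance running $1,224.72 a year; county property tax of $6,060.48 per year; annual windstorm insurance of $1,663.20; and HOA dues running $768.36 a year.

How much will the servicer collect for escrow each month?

Earthquake insurance — $1,224.72/yr
County property tax — $6,060.48/yr
Windstorm insurance — $1,663.20/yr
HOA dues — $768.36/yr
Total annual escrow = $1,224.72 + $6,060.48 + $1,663.20 + $768.36 = $9,716.76
Base monthly escrow = $9,716.76 ÷ 12 = $809.73

$809.73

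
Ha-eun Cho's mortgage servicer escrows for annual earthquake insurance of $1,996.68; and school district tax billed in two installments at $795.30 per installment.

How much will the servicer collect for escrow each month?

$298.94

Earthquake insurance — $1,996.68 annually
School district tax — $795.30 × 2 = $1,590.60 annually
Total per year = $1,996.68 + $1,590.60 = $3,587.28
Monthly = $3,587.28 ÷ 12 = $298.94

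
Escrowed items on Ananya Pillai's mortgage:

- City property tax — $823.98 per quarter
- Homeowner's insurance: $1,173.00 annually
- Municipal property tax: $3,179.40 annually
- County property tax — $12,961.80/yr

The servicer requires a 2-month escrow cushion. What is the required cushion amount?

$3,435.02

City property tax: $823.98 × 4 = $3,295.92
Homeowner's insurance: $1,173.00
Municipal property tax: $3,179.40
County property tax: $12,961.80
Yearly total = $3,295.92 + $1,173.00 + $3,179.40 + $12,961.80 = $20,610.12
Per month = $20,610.12 ÷ 12 = $1,717.51
Reserve = 2 × $1,717.51 = $3,435.02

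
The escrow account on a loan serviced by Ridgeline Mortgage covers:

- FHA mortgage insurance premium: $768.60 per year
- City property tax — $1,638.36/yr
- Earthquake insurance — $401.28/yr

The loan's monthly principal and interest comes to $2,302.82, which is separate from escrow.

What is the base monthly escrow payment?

$234.02

FHA mortgage insurance premium: $768.60/yr
City property tax: $1,638.36/yr
Earthquake insurance: $401.28/yr
Total per year = $2,808.24
Base monthly escrow = $2,808.24 / 12 = $234.02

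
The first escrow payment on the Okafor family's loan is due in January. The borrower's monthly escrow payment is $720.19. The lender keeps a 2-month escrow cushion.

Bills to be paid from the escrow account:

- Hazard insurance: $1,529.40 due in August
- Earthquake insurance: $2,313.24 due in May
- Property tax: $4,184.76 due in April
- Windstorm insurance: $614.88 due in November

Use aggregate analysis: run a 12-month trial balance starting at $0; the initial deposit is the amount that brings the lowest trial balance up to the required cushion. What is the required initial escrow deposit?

$4,337.43

Cushion = 2 × $720.19 = $1,440.38
Trial balance (start $0, +$720.19 each month, − disbursements):
  Jan: +$720.19 → $720.19
  Feb: +$720.19 → $1,440.38
  Mar: +$720.19 → $2,160.57
  Apr: +$720.19 − $4,184.76 → -$1,304.00
  May: +$720.19 − $2,313.24 → -$2,897.05
  Jun: +$720.19 → -$2,176.86
  Jul: +$720.19 → -$1,456.67
  Aug: +$720.19 − $1,529.40 → -$2,265.88
  Sep: +$720.19 → -$1,545.69
  Oct: +$720.19 → -$825.50
  Nov: +$720.19 − $614.88 → -$720.19
  Dec: +$720.19 → $0.00
Lowest trial balance = -$2,897.05 (May)
Initial deposit = cushion − low point = $1,440.38 − (-$2,897.05) = $4,337.43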